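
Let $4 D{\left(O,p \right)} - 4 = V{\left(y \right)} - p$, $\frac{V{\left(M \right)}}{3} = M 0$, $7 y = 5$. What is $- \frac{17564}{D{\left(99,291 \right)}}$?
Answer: $\frac{70256}{287} \approx 244.79$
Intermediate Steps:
$y = \frac{5}{7}$ ($y = \frac{1}{7} \cdot 5 = \frac{5}{7} \approx 0.71429$)
$V{\left(M \right)} = 0$ ($V{\left(M \right)} = 3 M 0 = 3 \cdot 0 = 0$)
$D{\left(O,p \right)} = 1 - \frac{p}{4}$ ($D{\left(O,p \right)} = 1 + \frac{0 - p}{4} = 1 + \frac{\left(-1\right) p}{4} = 1 - \frac{p}{4}$)
$- \frac{17564}{D{\left(99,291 \right)}} = - \frac{17564}{1 - \frac{291}{4}} = - \frac{17564}{- \frac{287}{4}} = \left(-17564\right) \left(- \frac{4}{287}\right) = \frac{70256}{287}$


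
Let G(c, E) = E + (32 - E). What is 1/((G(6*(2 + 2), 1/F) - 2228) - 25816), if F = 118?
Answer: -1/28012 ≈ -3.5699e-5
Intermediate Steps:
G(c, E) = 32
1/((G(6*(2 + 2), 1/F) - 2228) - 25816) = 1/((32 - 2228) - 25816) = 1/(-2196 - 25816) = 1/(-28012) = -1/28012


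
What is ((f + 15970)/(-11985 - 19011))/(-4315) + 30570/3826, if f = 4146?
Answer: 511093171952/63964856655 ≈ 7.9902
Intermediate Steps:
((f + 15970)/(-11985 - 19011))/(-4315) + 30570/3826 = ((4146 + 15970)/(-11985 - 19011))/(-4315) + 30570/3826 = (20116/(-30996))*(-1/4315) + 30570*(1/3826) = (20116*(-1/30996))*(-1/4315) + 15285/1913 = -5029/7749*(-1/4315) + 15285/1913 = 5029/33436935 + 15285/1913 = 511093171952/63964856655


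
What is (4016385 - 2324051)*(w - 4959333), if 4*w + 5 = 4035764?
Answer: -13370769620691/2 ≈ -6.6854e+12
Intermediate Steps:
w = 4035759/4 (w = -5/4 + (1/4)*4035764 = -5/4 + 1008941 = 4035759/4 ≈ 1.0089e+6)
(4016385 - 2324051)*(w - 4959333) = (4016385 - 2324051)*(4035759/4 - 4959333) = 1692334*(-15801573/4) = -13370769620691/2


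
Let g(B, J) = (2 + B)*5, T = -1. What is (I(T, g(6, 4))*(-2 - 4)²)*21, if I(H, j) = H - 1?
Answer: -1512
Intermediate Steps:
g(B, J) = 10 + 5*B
I(H, j) = -1 + H
(I(T, g(6, 4))*(-2 - 4)²)*21 = ((-1 - 1)*(-2 - 4)²)*21 = -2*(-6)²*21 = -2*36*21 = -72*21 = -1512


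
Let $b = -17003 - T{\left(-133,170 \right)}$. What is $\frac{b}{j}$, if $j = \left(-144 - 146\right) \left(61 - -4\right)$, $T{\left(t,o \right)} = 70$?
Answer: $\frac{17073}{18850} \approx 0.90573$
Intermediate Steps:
$b = -17073$ ($b = -17003 - 70 = -17073$)
$j = -18850$ ($j = - 290 \left(61 + 4\right) = \left(-290\right) 65 = -18850$)
$\frac{b}{j} = - \frac{17073}{-18850} = \left(-17073\right) \left(- \frac{1}{18850}\right) = \frac{17073}{18850}$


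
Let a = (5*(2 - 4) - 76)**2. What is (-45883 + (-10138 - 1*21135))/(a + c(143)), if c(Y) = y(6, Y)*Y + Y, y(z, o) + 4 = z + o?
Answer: -38578/14137 ≈ -2.7289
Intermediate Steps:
y(z, o) = -4 + o + z (y(z, o) = -4 + (z + o) = -4 + (o + z) = -4 + o + z)
c(Y) = Y + Y*(2 + Y) (c(Y) = (-4 + Y + 6)*Y + Y = (2 + Y)*Y + Y = Y*(2 + Y) + Y = Y + Y*(2 + Y))
a = 7396 (a = (5*(-2) - 76)**2 = (-10 - 76)**2 = (-86)**2 = 7396)
(-45883 + (-10138 - 1*21135))/(a + c(143)) = (-45883 + (-10138 - 1*21135))/(7396 + 143*(3 + 143)) = (-45883 + (-10138 - 21135))/(7396 + 143*146) = (-45883 - 31273)/(7396 + 20878) = -77156/28274 = -77156*1/28274 = -38578/14137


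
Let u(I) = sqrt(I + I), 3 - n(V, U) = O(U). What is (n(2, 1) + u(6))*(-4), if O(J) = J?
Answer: -8 - 8*sqrt(3) ≈ -21.856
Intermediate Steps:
n(V, U) = 3 - U
u(I) = sqrt(2)*sqrt(I) (u(I) = sqrt(2*I) = sqrt(2)*sqrt(I))
(n(2, 1) + u(6))*(-4) = ((3 - 1*1) + sqrt(2)*sqrt(6))*(-4) = ((3 - 1) + 2*sqrt(3))*(-4) = (2 + 2*sqrt(3))*(-4) = -8 - 8*sqrt(3)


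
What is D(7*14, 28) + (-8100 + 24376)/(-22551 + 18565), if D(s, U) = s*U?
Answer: 5460654/1993 ≈ 2739.9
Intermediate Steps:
D(s, U) = U*s
D(7*14, 28) + (-8100 + 24376)/(-22551 + 18565) = 28*(7*14) + (-8100 + 24376)/(-22551 + 18565) = 28*98 + 16276/(-3986) = 2744 + 16276*(-1/3986) = 2744 - 8138/1993 = 5460654/1993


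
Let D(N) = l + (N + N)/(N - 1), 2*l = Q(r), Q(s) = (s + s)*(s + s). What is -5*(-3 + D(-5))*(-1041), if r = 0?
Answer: -6940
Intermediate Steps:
Q(s) = 4*s² (Q(s) = (2*s)*(2*s) = 4*s²)
l = 0 (l = (4*0²)/2 = (4*0)/2 = (½)*0 = 0)
D(N) = 2*N/(-1 + N) (D(N) = 0 + (N + N)/(N - 1) = 0 + (2*N)/(-1 + N) = 0 + 2*N/(-1 + N) = 2*N/(-1 + N))
-5*(-3 + D(-5))*(-1041) = -5*(-3 + 2*(-5)/(-1 - 5))*(-1041) = -5*(-3 + 2*(-5)/(-6))*(-1041) = -5*(-3 + 2*(-5)*(-⅙))*(-1041) = -5*(-3 + 5/3)*(-1041) = -5*(-4/3)*(-1041) = (20/3)*(-1041) = -6940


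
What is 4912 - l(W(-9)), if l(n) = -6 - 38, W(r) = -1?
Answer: 4956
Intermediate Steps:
l(n) = -44
4912 - l(W(-9)) = 4912 - 1*(-44) = 4912 + 44 = 4956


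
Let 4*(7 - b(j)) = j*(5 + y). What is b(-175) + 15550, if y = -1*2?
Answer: 62753/4 ≈ 15688.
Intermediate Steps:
y = -2
b(j) = 7 - 3*j/4 (b(j) = 7 - j*(5 - 2)/4 = 7 - j*3/4 = 7 - 3*j/4)
b(-175) + 15550 = (7 - 3/4*(-175)) + 15550 = (7 + 525/4) + 15550 = 553/4 + 15550 = 62753/4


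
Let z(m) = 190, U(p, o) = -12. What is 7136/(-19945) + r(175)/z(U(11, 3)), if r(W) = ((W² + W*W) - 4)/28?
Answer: 23671759/2122148 ≈ 11.155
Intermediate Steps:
r(W) = -⅐ + W²/14 (r(W) = ((W² + W²) - 4)*(1/28) = (2*W² - 4)*(1/28) = (-4 + 2*W²)*(1/28) = -⅐ + W²/14)
7136/(-19945) + r(175)/z(U(11, 3)) = 7136/(-19945) + (-⅐ + (1/14)*175²)/190 = 7136*(-1/19945) + (-⅐ + (1/14)*30625)*(1/190) = -7136/19945 + (-⅐ + 4375/2)*(1/190) = -7136/19945 + (30623/14)*(1/190) = -7136/19945 + 30623/2660 = 23671759/2122148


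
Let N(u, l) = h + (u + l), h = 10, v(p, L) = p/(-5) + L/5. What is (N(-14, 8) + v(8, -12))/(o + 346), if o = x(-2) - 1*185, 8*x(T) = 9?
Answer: 0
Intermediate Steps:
v(p, L) = -p/5 + L/5 (v(p, L) = p*(-1/5) + L*(1/5) = -p/5 + L/5)
x(T) = 9/8 (x(T) = (1/8)*9 = 9/8)
o = -1471/8 (o = 9/8 - 1*185 = 9/8 - 185 = -1471/8 ≈ -183.88)
N(u, l) = 10 + l + u (N(u, l) = 10 + (u + l) = 10 + (l + u) = 10 + l + u)
(N(-14, 8) + v(8, -12))/(o + 346) = ((10 + 8 - 14) + (-1/5*8 + (1/5)*(-12)))/(-1471/8 + 346) = (4 + (-8/5 - 12/5))/(1297/8) = (4 - 4)*(8/1297) = 0*(8/1297) = 0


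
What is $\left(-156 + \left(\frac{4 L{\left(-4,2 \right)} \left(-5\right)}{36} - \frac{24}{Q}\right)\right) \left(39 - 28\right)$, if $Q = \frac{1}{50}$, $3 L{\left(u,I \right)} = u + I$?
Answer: $- \frac{402622}{27} \approx -14912.0$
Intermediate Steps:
$L{\left(u,I \right)} = \frac{I}{3} + \frac{u}{3}$ ($L{\left(u,I \right)} = \frac{u + I}{3} = \frac{I + u}{3} = \frac{I}{3} + \frac{u}{3}$)
$Q = \frac{1}{50} \approx 0.02$
$\left(-156 + \left(\frac{4 L{\left(-4,2 \right)} \left(-5\right)}{36} - \frac{24}{Q}\right)\right) \left(39 - 28\right) = \left(-156 - \left(1200 - \frac{4 \left(\frac{1}{3} \cdot 2 + \frac{1}{3} \left(-4\right)\right) \left(-5\right)}{36}\right)\right) \left(39 - 28\right) = \left(-156 - \left(1200 - 4 \left(\frac{2}{3} - \frac{4}{3}\right) \left(-5\right) \frac{1}{36}\right)\right) 11 = \left(-156 - \left(1200 - 4 \left(\left(- \frac{2}{3}\right) \left(-5\right)\right) \frac{1}{36}\right)\right) 11 = \left(-156 - \left(1200 - 4 \cdot \frac{10}{3} \cdot \frac{1}{36}\right)\right) 11 = \left(-156 + \left(\frac{40}{3} \cdot \frac{1}{36} - 1200\right)\right) 11 = \left(-156 + \left(\frac{10}{27} - 1200\right)\right) 11 = \left(-156 - \frac{32390}{27}\right) 11 = \left(- \frac{36602}{27}\right) 11 = - \frac{402622}{27}$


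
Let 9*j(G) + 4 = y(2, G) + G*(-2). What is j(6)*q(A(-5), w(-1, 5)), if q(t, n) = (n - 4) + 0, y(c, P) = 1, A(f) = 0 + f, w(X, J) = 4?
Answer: 0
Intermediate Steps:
A(f) = f
q(t, n) = -4 + n (q(t, n) = (-4 + n) + 0 = -4 + n)
j(G) = -1/3 - 2*G/9 (j(G) = -4/9 + (1 + G*(-2))/9 = -4/9 + (1 - 2*G)/9 = -4/9 + (1/9 - 2*G/9) = -1/3 - 2*G/9)
j(6)*q(A(-5), w(-1, 5)) = (-1/3 - 2/9*6)*(-4 + 4) = (-1/3 - 4/3)*0 = -5/3*0 = 0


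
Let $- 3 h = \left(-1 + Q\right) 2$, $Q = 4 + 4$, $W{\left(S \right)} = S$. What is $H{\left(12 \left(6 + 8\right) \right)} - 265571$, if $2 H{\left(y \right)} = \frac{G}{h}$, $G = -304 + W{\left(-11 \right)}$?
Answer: $- \frac{1062149}{4} \approx -2.6554 \cdot 10^{5}$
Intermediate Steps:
$G = -315$ ($G = -304 - 11 = -315$)
$Q = 8$
$h = - \frac{14}{3}$ ($h = - \frac{\left(-1 + 8\right) 2}{3} = - \frac{7 \cdot 2}{3} = \left(- \frac{1}{3}\right) 14 = - \frac{14}{3} \approx -4.6667$)
$H{\left(y \right)} = \frac{135}{4}$ ($H{\left(y \right)} = \frac{\left(-315\right) \frac{1}{- \frac{14}{3}}}{2} = \frac{\left(-315\right) \left(- \frac{3}{14}\right)}{2} = \frac{1}{2} \cdot \frac{135}{2} = \frac{135}{4}$)
$H{\left(12 \left(6 + 8\right) \right)} - 265571 = \frac{135}{4} - 265571 = - \frac{1062149}{4}$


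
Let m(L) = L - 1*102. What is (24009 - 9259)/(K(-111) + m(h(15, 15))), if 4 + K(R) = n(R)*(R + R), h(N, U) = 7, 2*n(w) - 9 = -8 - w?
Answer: -14750/12531 ≈ -1.1771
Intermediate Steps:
n(w) = 1/2 - w/2 (n(w) = 9/2 + (-8 - w)/2 = 9/2 + (-4 - w/2) = 1/2 - w/2)
K(R) = -4 + 2*R*(1/2 - R/2) (K(R) = -4 + (1/2 - R/2)*(R + R) = -4 + (1/2 - R/2)*(2*R) = -4 + 2*R*(1/2 - R/2))
m(L) = -102 + L (m(L) = L - 102 = -102 + L)
(24009 - 9259)/(K(-111) + m(h(15, 15))) = (24009 - 9259)/((-4 - 111 - 1*(-111)**2) + (-102 + 7)) = 14750/((-4 - 111 - 1*12321) - 95) = 14750/((-4 - 111 - 12321) - 95) = 14750/(-12436 - 95) = 14750/(-12531) = 14750*(-1/12531) = -14750/12531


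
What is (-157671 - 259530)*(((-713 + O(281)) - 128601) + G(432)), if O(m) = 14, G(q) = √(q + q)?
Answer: 53944089300 - 5006412*√6 ≈ 5.3932e+10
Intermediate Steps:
G(q) = √2*√q (G(q) = √(2*q) = √2*√q)
(-157671 - 259530)*(((-713 + O(281)) - 128601) + G(432)) = (-157671 - 259530)*(((-713 + 14) - 128601) + √2*√432) = -417201*((-699 - 128601) + √2*(12*√3)) = -417201*(-129300 + 12*√6) = 53944089300 - 5006412*√6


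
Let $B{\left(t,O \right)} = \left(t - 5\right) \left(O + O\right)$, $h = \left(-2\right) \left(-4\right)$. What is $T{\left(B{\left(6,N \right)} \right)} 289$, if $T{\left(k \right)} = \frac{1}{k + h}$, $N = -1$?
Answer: $\frac{289}{6} \approx 48.167$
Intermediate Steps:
$h = 8$
$B{\left(t,O \right)} = 2 O \left(-5 + t\right)$ ($B{\left(t,O \right)} = \left(-5 + t\right) 2 O = 2 O \left(-5 + t\right)$)
$T{\left(k \right)} = \frac{1}{8 + k}$ ($T{\left(k \right)} = \frac{1}{k + 8} = \frac{1}{8 + k}$)
$T{\left(B{\left(6,N \right)} \right)} 289 = \frac{1}{8 + 2 \left(-1\right) \left(-5 + 6\right)} 289 = \frac{1}{8 + 2 \left(-1\right) 1} \cdot 289 = \frac{1}{8 - 2} \cdot 289 = \frac{1}{6} \cdot 289 = \frac{289}{6}$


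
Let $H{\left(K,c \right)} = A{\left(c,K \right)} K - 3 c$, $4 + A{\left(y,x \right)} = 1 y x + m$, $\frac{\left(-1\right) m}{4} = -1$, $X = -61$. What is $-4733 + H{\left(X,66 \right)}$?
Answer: $240655$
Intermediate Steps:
$m = 4$ ($m = \left(-4\right) \left(-1\right) = 4$)
$A{\left(y,x \right)} = x y$ ($A{\left(y,x \right)} = -4 + \left(1 y x + 4\right) = -4 + \left(y x + 4\right) = -4 + \left(x y + 4\right) = -4 + \left(4 + x y\right) = x y$)
$H{\left(K,c \right)} = - 3 c + c K^{2}$ ($H{\left(K,c \right)} = K c K - 3 c = c K^{2} - 3 c = - 3 c + c K^{2}$)
$-4733 + H{\left(X,66 \right)} = -4733 + 66 \left(-3 + \left(-61\right)^{2}\right) = -4733 + 66 \left(-3 + 3721\right) = -4733 + 66 \cdot 3718 = -4733 + 245388 = 240655$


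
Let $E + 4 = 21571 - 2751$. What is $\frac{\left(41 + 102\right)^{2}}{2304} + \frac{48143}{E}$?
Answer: $\frac{1290859}{112896} \approx 11.434$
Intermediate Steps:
$E = 18816$ ($E = -4 + \left(21571 - 2751\right) = -4 + 18820 = 18816$)
$\frac{\left(41 + 102\right)^{2}}{2304} + \frac{48143}{E} = \frac{\left(41 + 102\right)^{2}}{2304} + \frac{48143}{18816} = 143^{2} \cdot \frac{1}{2304} + 48143 \cdot \frac{1}{18816} = 20449 \cdot \frac{1}{2304} + \frac{48143}{18816} = \frac{20449}{2304} + \frac{48143}{18816} = \frac{1290859}{112896}$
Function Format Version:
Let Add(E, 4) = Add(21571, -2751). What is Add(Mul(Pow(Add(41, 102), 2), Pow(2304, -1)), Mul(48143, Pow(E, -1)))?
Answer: Rational(1290859, 112896) ≈ 11.434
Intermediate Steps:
E = 18816 (E = Add(-4, Add(21571, -2751)) = Add(-4, 18820) = 18816)
Add(Mul(Pow(Add(41, 102), 2), Pow(2304, -1)), Mul(48143, Pow(E, -1))) = Add(Mul(Pow(Add(41, 102), 2), Pow(2304, -1)), Mul(48143, Pow(18816, -1))) = Add(Mul(Pow(143, 2), Rational(1, 2304)), Mul(48143, Rational(1, 18816))) = Add(Mul(20449, Rational(1, 2304)), Rational(48143, 18816)) = Add(Rational(20449, 2304), Rational(48143, 18816)) = Rational(1290859, 112896)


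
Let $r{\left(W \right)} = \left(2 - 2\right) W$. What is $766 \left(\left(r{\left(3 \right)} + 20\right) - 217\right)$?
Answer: $-150902$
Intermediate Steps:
$r{\left(W \right)} = 0$ ($r{\left(W \right)} = 0 W = 0$)
$766 \left(\left(r{\left(3 \right)} + 20\right) - 217\right) = 766 \left(\left(0 + 20\right) - 217\right) = 766 \left(20 - 217\right) = 766 \left(-197\right) = -150902$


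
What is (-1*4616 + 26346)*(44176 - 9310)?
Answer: 757638180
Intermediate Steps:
(-1*4616 + 26346)*(44176 - 9310) = (-4616 + 26346)*34866 = 21730*34866 = 757638180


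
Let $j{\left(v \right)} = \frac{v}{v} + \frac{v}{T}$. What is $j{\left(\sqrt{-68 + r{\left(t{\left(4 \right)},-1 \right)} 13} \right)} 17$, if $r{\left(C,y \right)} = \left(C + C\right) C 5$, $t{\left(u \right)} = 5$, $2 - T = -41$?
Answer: $17 + \frac{17 \sqrt{3182}}{43} \approx 39.301$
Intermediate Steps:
$T = 43$ ($T = 2 - -41 = 2 + 41 = 43$)
$r{\left(C,y \right)} = 10 C^{2}$ ($r{\left(C,y \right)} = 2 C C 5 = 2 C^{2} \cdot 5 = 10 C^{2}$)
$j{\left(v \right)} = 1 + \frac{v}{43}$ ($j{\left(v \right)} = \frac{v}{v} + \frac{v}{43} = 1 + v \frac{1}{43} = 1 + \frac{v}{43}$)
$j{\left(\sqrt{-68 + r{\left(t{\left(4 \right)},-1 \right)} 13} \right)} 17 = \left(1 + \frac{\sqrt{-68 + 10 \cdot 5^{2} \cdot 13}}{43}\right) 17 = \left(1 + \frac{\sqrt{-68 + 10 \cdot 25 \cdot 13}}{43}\right) 17 = \left(1 + \frac{\sqrt{-68 + 250 \cdot 13}}{43}\right) 17 = \left(1 + \frac{\sqrt{-68 + 3250}}{43}\right) 17 = \left(1 + \frac{\sqrt{3182}}{43}\right) 17 = 17 + \frac{17 \sqrt{3182}}{43}$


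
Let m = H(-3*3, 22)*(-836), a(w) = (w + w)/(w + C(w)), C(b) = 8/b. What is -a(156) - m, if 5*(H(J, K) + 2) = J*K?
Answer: -529171604/15215 ≈ -34780.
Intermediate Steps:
H(J, K) = -2 + J*K/5 (H(J, K) = -2 + (J*K)/5 = -2 + J*K/5)
a(w) = 2*w/(w + 8/w) (a(w) = (w + w)/(w + 8/w) = (2*w)/(w + 8/w) = 2*w/(w + 8/w))
m = 173888/5 (m = (-2 + (⅕)*(-3*3)*22)*(-836) = (-2 + (⅕)*(-9)*22)*(-836) = (-2 - 198/5)*(-836) = -208/5*(-836) = 173888/5 ≈ 34778.)
-a(156) - m = -2*156²/(8 + 156²) - 1*173888/5 = -2*24336/(8 + 24336) - 173888/5 = -2*24336/24344 - 173888/5 = -1*6084/3043 - 173888/5 = -6084/3043 - 173888/5 = -529171604/15215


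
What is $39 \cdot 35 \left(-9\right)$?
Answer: $-12285$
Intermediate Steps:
$39 \cdot 35 \left(-9\right) = 1365 \left(-9\right) = -12285$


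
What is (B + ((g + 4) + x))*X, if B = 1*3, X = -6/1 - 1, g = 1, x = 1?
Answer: -63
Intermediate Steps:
X = -7 (X = -6*1 - 1 = -6 - 1 = -7)
B = 3
(B + ((g + 4) + x))*X = (3 + ((1 + 4) + 1))*(-7) = (3 + (5 + 1))*(-7) = (3 + 6)*(-7) = 9*(-7) = -63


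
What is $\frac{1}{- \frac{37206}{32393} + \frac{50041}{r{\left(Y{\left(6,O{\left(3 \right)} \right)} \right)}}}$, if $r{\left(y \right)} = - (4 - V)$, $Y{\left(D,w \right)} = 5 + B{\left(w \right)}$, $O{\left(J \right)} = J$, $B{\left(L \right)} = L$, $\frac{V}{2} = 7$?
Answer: $\frac{323930}{1620606053} \approx 0.00019988$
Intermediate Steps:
$V = 14$ ($V = 2 \cdot 7 = 14$)
$Y{\left(D,w \right)} = 5 + w$
$r{\left(y \right)} = 10$ ($r{\left(y \right)} = - (4 - 14) = \left(-1\right) \left(-10\right) = 10$)
$\frac{1}{- \frac{37206}{32393} + \frac{50041}{r{\left(Y{\left(6,O{\left(3 \right)} \right)} \right)}}} = \frac{1}{- \frac{37206}{32393} + \frac{50041}{10}} = \frac{1}{\frac{1620606053}{323930}} = \frac{323930}{1620606053}$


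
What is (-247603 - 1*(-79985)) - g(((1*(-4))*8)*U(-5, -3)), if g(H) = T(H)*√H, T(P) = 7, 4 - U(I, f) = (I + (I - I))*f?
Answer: -167618 - 28*√22 ≈ -1.6775e+5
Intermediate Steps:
U(I, f) = 4 - I*f (U(I, f) = 4 - (I + (I - I))*f = 4 - (I + 0)*f = 4 - I*f)
g(H) = 7*√H
(-247603 - 1*(-79985)) - g(((1*(-4))*8)*U(-5, -3)) = (-247603 - 1*(-79985)) - 7*√(((1*(-4))*8)*(4 - 1*(-5)*(-3))) = (-247603 + 79985) - 7*√((-4*8)*(4 - 15)) = -167618 - 7*√(-32*(-11)) = -167618 - 7*√352 = -167618 - 7*4*√22 = -167618 - 28*√22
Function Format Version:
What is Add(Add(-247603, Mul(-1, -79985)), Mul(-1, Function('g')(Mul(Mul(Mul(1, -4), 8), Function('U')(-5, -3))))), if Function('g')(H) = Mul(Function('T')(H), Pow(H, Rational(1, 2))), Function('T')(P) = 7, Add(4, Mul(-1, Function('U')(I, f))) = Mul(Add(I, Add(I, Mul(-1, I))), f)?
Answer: Add(-167618, Mul(-28, Pow(22, Rational(1, 2)))) ≈ -1.6775e+5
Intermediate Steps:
Function('U')(I, f) = Add(4, Mul(-1, I, f)) (Function('U')(I, f) = Add(4, Mul(-1, Mul(Add(I, Add(I, Mul(-1, I))), f))) = Add(4, Mul(-1, Mul(Add(I, 0), f))) = Add(4, Mul(-1, Mul(I, f))) = Add(4, Mul(-1, I, f)))
Function('g')(H) = Mul(7, Pow(H, Rational(1, 2)))
Add(Add(-247603, Mul(-1, -79985)), Mul(-1, Function('g')(Mul(Mul(Mul(1, -4), 8), Function('U')(-5, -3))))) = Add(Add(-247603, Mul(-1, -79985)), Mul(-1, Mul(7, Pow(Mul(Mul(Mul(1, -4), 8), Add(4, Mul(-1, -5, -3))), Rational(1, 2))))) = Add(Add(-247603, 79985), Mul(-1, Mul(7, Pow(Mul(Mul(-4, 8), Add(4, -15)), Rational(1, 2))))) = Add(-167618, Mul(-1, Mul(7, Pow(Mul(-32, -11), Rational(1, 2))))) = Add(-167618, Mul(-1, Mul(7, Pow(352, Rational(1, 2))))) = Add(-167618, Mul(-1, Mul(7, Mul(4, Pow(22, Rational(1, 2)))))) = Add(-167618, Mul(-1, Mul(28, Pow(22, Rational(1, 2))))) = Add(-167618, Mul(-28, Pow(22, Rational(1, 2))))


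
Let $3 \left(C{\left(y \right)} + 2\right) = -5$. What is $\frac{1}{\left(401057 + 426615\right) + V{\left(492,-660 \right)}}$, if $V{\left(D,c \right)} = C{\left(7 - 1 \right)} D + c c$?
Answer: $\frac{1}{1261468} \approx 7.9273 \cdot 10^{-7}$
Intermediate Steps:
$C{\left(y \right)} = - \frac{11}{3}$ ($C{\left(y \right)} = -2 + \frac{1}{3} \left(-5\right) = -2 - \frac{5}{3} = - \frac{11}{3}$)
$V{\left(D,c \right)} = c^{2} - \frac{11 D}{3}$ ($V{\left(D,c \right)} = - \frac{11 D}{3} + c c = - \frac{11 D}{3} + c^{2} = c^{2} - \frac{11 D}{3}$)
$\frac{1}{\left(401057 + 426615\right) + V{\left(492,-660 \right)}} = \frac{1}{\left(401057 + 426615\right) + \left(\left(-660\right)^{2} - 1804\right)} = \frac{1}{827672 + \left(435600 - 1804\right)} = \frac{1}{827672 + 433796} = \frac{1}{1261468}$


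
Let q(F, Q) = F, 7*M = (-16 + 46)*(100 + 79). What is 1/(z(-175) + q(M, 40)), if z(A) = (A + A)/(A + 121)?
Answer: 189/146215 ≈ 0.0012926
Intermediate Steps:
z(A) = 2*A/(121 + A) (z(A) = (2*A)/(121 + A) = 2*A/(121 + A))
M = 5370/7 (M = ((-16 + 46)*(100 + 79))/7 = (30*179)/7 = (1/7)*5370 = 5370/7 ≈ 767.14)
1/(z(-175) + q(M, 40)) = 1/(2*(-175)/(121 - 175) + 5370/7) = 1/(2*(-175)/(-54) + 5370/7) = 1/(2*(-175)*(-1/54) + 5370/7) = 1/(175/27 + 5370/7) = 1/(146215/189) = 189/146215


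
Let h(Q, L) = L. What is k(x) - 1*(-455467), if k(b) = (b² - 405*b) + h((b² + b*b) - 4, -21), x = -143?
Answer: 533810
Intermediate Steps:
k(b) = -21 + b² - 405*b (k(b) = (b² - 405*b) - 21 = -21 + b² - 405*b)
k(x) - 1*(-455467) = (-21 + (-143)² - 405*(-143)) - 1*(-455467) = (-21 + 20449 + 57915) + 455467 = 78343 + 455467 = 533810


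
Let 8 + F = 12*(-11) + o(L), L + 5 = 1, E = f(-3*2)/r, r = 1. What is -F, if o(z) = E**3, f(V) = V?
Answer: 356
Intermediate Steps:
E = -6 (E = -3*2/1 = -6*1 = -6)
L = -4 (L = -5 + 1 = -4)
o(z) = -216 (o(z) = (-6)**3 = -216)
F = -356 (F = -8 + (12*(-11) - 216) = -8 + (-132 - 216) = -8 - 348 = -356)
-F = -1*(-356) = 356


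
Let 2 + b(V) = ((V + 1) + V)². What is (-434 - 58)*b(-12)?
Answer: -259284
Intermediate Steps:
b(V) = -2 + (1 + 2*V)² (b(V) = -2 + ((V + 1) + V)² = -2 + ((1 + V) + V)² = -2 + (1 + 2*V)²)
(-434 - 58)*b(-12) = (-434 - 58)*(-2 + (1 + 2*(-12))²) = -492*(-2 + (1 - 24)²) = -492*(-2 + (-23)²) = -492*(-2 + 529) = -492*527 = -259284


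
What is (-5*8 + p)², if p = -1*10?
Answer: 2500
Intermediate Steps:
p = -10
(-5*8 + p)² = (-5*8 - 10)² = (-40 - 10)² = (-50)² = 2500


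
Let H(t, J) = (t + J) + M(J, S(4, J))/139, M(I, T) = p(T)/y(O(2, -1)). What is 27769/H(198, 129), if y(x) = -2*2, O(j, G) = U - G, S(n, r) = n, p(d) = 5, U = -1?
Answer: 15439564/181807 ≈ 84.923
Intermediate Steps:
O(j, G) = -1 - G
y(x) = -4
M(I, T) = -5/4 (M(I, T) = 5/(-4) = 5*(-¼) = -5/4)
H(t, J) = -5/556 + J + t (H(t, J) = (t + J) - 5/4/139 = (J + t) - 5/4*1/139 = (J + t) - 5/556 = -5/556 + J + t)
27769/H(198, 129) = 27769/(-5/556 + 129 + 198) = 27769/(181807/556) = 27769*(556/181807) = 15439564/181807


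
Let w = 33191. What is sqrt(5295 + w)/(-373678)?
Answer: -sqrt(38486)/373678 ≈ -0.00052499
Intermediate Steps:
sqrt(5295 + w)/(-373678) = sqrt(5295 + 33191)/(-373678) = sqrt(38486)*(-1/373678) = -sqrt(38486)/373678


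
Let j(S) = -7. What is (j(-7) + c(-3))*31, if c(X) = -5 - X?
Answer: -279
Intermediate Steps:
(j(-7) + c(-3))*31 = (-7 + (-5 - 1*(-3)))*31 = (-7 + (-5 + 3))*31 = (-7 - 2)*31 = -9*31 = -279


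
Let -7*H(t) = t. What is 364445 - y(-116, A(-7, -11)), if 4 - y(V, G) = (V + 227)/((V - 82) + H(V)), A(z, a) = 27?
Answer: 462839293/1270 ≈ 3.6444e+5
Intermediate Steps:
H(t) = -t/7
y(V, G) = 4 - (227 + V)/(-82 + 6*V/7) (y(V, G) = 4 - (V + 227)/((V - 82) - V/7) = 4 - (227 + V)/((-82 + V) - V/7) = 4 - (227 + V)/(-82 + 6*V/7))
364445 - y(-116, A(-7, -11)) = 364445 - (-3885 + 17*(-116))/(2*(-287 + 3*(-116))) = 364445 - (-3885 - 1972)/(2*(-287 - 348)) = 364445 - (-5857)/(2*(-635)) = 364445 - (-1)*(-5857)/(2*635) = 364445 - 1*5857/1270 = 364445 - 5857/1270 = 462839293/1270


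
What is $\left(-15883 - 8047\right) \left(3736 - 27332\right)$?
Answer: $564652280$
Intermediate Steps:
$\left(-15883 - 8047\right) \left(3736 - 27332\right) = \left(-23930\right) \left(-23596\right) = 564652280$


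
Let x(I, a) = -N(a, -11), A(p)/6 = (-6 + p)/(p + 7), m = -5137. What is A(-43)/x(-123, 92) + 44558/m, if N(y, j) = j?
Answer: -244465/30822 ≈ -7.9315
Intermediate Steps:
A(p) = 6*(-6 + p)/(7 + p) (A(p) = 6*((-6 + p)/(p + 7)) = 6*((-6 + p)/(7 + p)) = 6*(-6 + p)/(7 + p))
x(I, a) = 11 (x(I, a) = -1*(-11) = 11)
A(-43)/x(-123, 92) + 44558/m = (6*(-6 - 43)/(7 - 43))/11 + 44558/(-5137) = (6*(-49)/(-36))*(1/11) + 44558*(-1/5137) = (6*(-1/36)*(-49))*(1/11) - 44558/5137 = (49/6)*(1/11) - 44558/5137 = 49/66 - 44558/5137 = -244465/30822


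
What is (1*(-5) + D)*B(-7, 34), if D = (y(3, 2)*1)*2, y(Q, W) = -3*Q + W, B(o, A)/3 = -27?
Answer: 1539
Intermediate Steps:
B(o, A) = -81 (B(o, A) = 3*(-27) = -81)
y(Q, W) = W - 3*Q
D = -14 (D = ((2 - 3*3)*1)*2 = ((2 - 9)*1)*2 = -7*1*2 = -7*2 = -14)
(1*(-5) + D)*B(-7, 34) = (1*(-5) - 14)*(-81) = (-5 - 14)*(-81) = -19*(-81) = 1539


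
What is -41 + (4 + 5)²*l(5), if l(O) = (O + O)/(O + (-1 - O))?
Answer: -851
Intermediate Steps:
l(O) = -2*O (l(O) = (2*O)/(-1) = (2*O)*(-1) = -2*O)
-41 + (4 + 5)²*l(5) = -41 + (4 + 5)²*(-2*5) = -41 + 9²*(-10) = -41 + 81*(-10) = -41 - 810 = -851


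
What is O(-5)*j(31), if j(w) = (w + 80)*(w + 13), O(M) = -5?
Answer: -24420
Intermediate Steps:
j(w) = (13 + w)*(80 + w) (j(w) = (80 + w)*(13 + w) = (13 + w)*(80 + w))
O(-5)*j(31) = -5*(1040 + 31**2 + 93*31) = -5*(1040 + 961 + 2883) = -5*4884 = -24420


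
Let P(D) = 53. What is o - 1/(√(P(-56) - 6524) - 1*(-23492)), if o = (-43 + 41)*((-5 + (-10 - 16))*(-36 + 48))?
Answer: 410599094548/551880535 + 3*I*√719/551880535 ≈ 744.0 + 1.4576e-7*I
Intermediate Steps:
o = 744 (o = -2*(-5 - 26)*12 = -(-62)*12 = -2*(-372) = 744)
o - 1/(√(P(-56) - 6524) - 1*(-23492)) = 744 - 1/(√(53 - 6524) - 1*(-23492)) = 744 - 1/(√(-6471) + 23492) = 744 - 1/(3*I*√719 + 23492) = 744 - 1/(23492 + 3*I*√719)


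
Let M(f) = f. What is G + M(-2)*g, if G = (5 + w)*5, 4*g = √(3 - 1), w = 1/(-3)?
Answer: 70/3 - √2/2 ≈ 22.626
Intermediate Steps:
w = -⅓ ≈ -0.33333
g = √2/4 (g = √(3 - 1)/4 = √2/4 ≈ 0.35355)
G = 70/3 (G = (5 - ⅓)*5 = (14/3)*5 = 70/3 ≈ 23.333)
G + M(-2)*g = 70/3 - √2/2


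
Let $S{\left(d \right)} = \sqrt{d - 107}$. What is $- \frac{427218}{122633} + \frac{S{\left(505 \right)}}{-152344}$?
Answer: $- \frac{427218}{122633} - \frac{\sqrt{398}}{152344} \approx -3.4838$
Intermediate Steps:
$S{\left(d \right)} = \sqrt{-107 + d}$
$- \frac{427218}{122633} + \frac{S{\left(505 \right)}}{-152344} = - \frac{427218}{122633} + \frac{\sqrt{-107 + 505}}{-152344} = \left(-427218\right) \frac{1}{122633} + \sqrt{398} \left(- \frac{1}{152344}\right) = - \frac{427218}{122633} - \frac{\sqrt{398}}{152344}$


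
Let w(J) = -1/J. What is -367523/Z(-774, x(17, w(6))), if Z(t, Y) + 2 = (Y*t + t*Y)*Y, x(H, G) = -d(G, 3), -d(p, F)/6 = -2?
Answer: 367523/222914 ≈ 1.6487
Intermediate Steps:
d(p, F) = 12 (d(p, F) = -6*(-2) = 12)
x(H, G) = -12 (x(H, G) = -1*12 = -12)
Z(t, Y) = -2 + 2*t*Y**2 (Z(t, Y) = -2 + (Y*t + t*Y)*Y = -2 + (Y*t + Y*t)*Y = -2 + (2*Y*t)*Y = -2 + 2*t*Y**2)
-367523/Z(-774, x(17, w(6))) = -367523/(-2 + 2*(-774)*(-12)**2) = -367523/(-2 + 2*(-774)*144) = -367523/(-2 - 222912) = -367523/(-222914) = -367523*(-1/222914) = 367523/222914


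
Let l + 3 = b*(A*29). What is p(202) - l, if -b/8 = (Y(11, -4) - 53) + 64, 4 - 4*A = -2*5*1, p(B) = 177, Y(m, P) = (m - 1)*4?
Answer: 41592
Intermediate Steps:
Y(m, P) = -4 + 4*m (Y(m, P) = (-1 + m)*4 = -4 + 4*m)
A = 7/2 (A = 1 - (-2*5)/4 = 1 - (-5)/2 = 1 - ¼*(-10) = 1 + 5/2 = 7/2 ≈ 3.5000)
b = -408 (b = -8*(((-4 + 4*11) - 53) + 64) = -8*(((-4 + 44) - 53) + 64) = -8*((40 - 53) + 64) = -8*(-13 + 64) = -8*51 = -408)
l = -41415 (l = -3 - 1428*29 = -3 - 408*203/2 = -3 - 41412 = -41415)
p(202) - l = 177 - 1*(-41415) = 177 + 41415 = 41592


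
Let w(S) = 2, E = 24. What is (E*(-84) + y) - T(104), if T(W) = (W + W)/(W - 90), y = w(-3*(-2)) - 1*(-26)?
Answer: -14020/7 ≈ -2002.9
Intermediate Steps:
y = 28 (y = 2 - 1*(-26) = 2 + 26 = 28)
T(W) = 2*W/(-90 + W) (T(W) = (2*W)/(-90 + W) = 2*W/(-90 + W))
(E*(-84) + y) - T(104) = (24*(-84) + 28) - 2*104/(-90 + 104) = (-2016 + 28) - 2*104/14 = -1988 - 2*104/14 = -1988 - 1*104/7 = -1988 - 104/7 = -14020/7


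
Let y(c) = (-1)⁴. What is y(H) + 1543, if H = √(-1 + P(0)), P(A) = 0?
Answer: 1544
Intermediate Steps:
H = I (H = √(-1 + 0) = √(-1) = I ≈ 1.0*I)
y(c) = 1
y(H) + 1543 = 1 + 1543 = 1544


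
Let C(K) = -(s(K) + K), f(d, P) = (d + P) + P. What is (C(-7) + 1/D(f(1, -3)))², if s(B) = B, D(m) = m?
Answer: 4761/25 ≈ 190.44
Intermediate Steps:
f(d, P) = d + 2*P (f(d, P) = (P + d) + P = d + 2*P)
C(K) = -2*K (C(K) = -(K + K) = -2*K)
(C(-7) + 1/D(f(1, -3)))² = (-2*(-7) + 1/(1 + 2*(-3)))² = (14 + 1/(1 - 6))² = (14 + 1/(-5))² = (14 - ⅕)² = (69/5)² = 4761/25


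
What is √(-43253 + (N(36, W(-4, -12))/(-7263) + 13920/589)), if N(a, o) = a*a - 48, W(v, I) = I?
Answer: I*√9766934130038701/475323 ≈ 207.92*I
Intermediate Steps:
N(a, o) = -48 + a² (N(a, o) = a² - 48 = -48 + a²)
√(-43253 + (N(36, W(-4, -12))/(-7263) + 13920/589)) = √(-43253 + ((-48 + 36²)/(-7263) + 13920/589)) = √(-43253 + ((-48 + 1296)*(-1/7263) + 13920*(1/589))) = √(-43253 + (1248*(-1/7263) + 13920/589)) = √(-43253 + (-416/2421 + 13920/589)) = √(-43253 + 33455296/1425969) = √(-61643981861/1425969) = I*√9766934130038701/475323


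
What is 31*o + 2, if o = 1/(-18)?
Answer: 5/18 ≈ 0.27778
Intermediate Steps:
o = -1/18 ≈ -0.055556
31*o + 2 = 31*(-1/18) + 2 = -31/18 + 2 = 5/18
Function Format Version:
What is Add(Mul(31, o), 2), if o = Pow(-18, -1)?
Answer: Rational(5, 18) ≈ 0.27778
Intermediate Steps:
o = Rational(-1, 18) ≈ -0.055556
Add(Mul(31, o), 2) = Add(Mul(31, Rational(-1, 18)), 2) = Add(Rational(-31, 18), 2) = Rational(5, 18)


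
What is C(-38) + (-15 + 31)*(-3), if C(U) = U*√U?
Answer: -48 - 38*I*√38 ≈ -48.0 - 234.25*I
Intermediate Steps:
C(U) = U^(3/2)
C(-38) + (-15 + 31)*(-3) = (-38)^(3/2) + (-15 + 31)*(-3) = -38*I*√38 + 16*(-3) = -38*I*√38 - 48 = -48 - 38*I*√38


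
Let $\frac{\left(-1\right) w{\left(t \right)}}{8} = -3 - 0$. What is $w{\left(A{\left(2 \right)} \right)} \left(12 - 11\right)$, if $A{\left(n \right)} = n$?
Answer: $24$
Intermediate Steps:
$w{\left(t \right)} = 24$ ($w{\left(t \right)} = - 8 \left(-3 - 0\right) = - 8 \left(-3 + 0\right) = \left(-8\right) \left(-3\right) = 24$)
$w{\left(A{\left(2 \right)} \right)} \left(12 - 11\right) = 24 \left(12 - 11\right) = 24 \cdot 1 = 24$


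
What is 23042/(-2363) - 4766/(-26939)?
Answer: -609466380/63656857 ≈ -9.5742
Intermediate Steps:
23042/(-2363) - 4766/(-26939) = 23042*(-1/2363) - 4766*(-1/26939) = -23042/2363 + 4766/26939 = -609466380/63656857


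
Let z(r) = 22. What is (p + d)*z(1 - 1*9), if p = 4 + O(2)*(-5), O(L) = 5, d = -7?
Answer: -616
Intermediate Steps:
p = -21 (p = 4 + 5*(-5) = 4 - 25 = -21)
(p + d)*z(1 - 1*9) = (-21 - 7)*22 = -28*22 = -616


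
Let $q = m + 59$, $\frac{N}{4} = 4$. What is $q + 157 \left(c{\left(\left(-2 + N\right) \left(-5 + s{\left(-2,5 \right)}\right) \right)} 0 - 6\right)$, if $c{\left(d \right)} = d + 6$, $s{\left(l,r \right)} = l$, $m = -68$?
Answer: $-951$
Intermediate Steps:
$N = 16$ ($N = 4 \cdot 4 = 16$)
$q = -9$ ($q = -68 + 59 = -9$)
$c{\left(d \right)} = 6 + d$
$q + 157 \left(c{\left(\left(-2 + N\right) \left(-5 + s{\left(-2,5 \right)}\right) \right)} 0 - 6\right) = -9 + 157 \left(\left(6 + \left(-2 + 16\right) \left(-5 - 2\right)\right) 0 - 6\right) = -9 + 157 \left(\left(6 + 14 \left(-7\right)\right) 0 - 6\right) = -9 + 157 \left(\left(6 - 98\right) 0 - 6\right) = -9 + 157 \left(\left(-92\right) 0 - 6\right) = -9 + 157 \left(0 - 6\right) = -9 + 157 \left(-6\right) = -9 - 942 = -951$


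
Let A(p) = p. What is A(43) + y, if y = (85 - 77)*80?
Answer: 683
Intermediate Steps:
y = 640 (y = 8*80 = 640)
A(43) + y = 43 + 640 = 683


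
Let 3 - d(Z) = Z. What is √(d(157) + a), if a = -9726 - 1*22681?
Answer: I*√32561 ≈ 180.45*I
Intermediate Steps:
a = -32407 (a = -9726 - 22681 = -32407)
d(Z) = 3 - Z
√(d(157) + a) = √((3 - 1*157) - 32407) = √((3 - 157) - 32407) = √(-154 - 32407) = √(-32561) = I*√32561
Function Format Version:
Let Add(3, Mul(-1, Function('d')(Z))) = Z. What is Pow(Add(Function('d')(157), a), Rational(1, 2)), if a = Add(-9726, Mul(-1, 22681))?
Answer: Mul(I, Pow(32561, Rational(1, 2))) ≈ Mul(180.45, I)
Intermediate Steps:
a = -32407 (a = Add(-9726, -22681) = -32407)
Function('d')(Z) = Add(3, Mul(-1, Z))
Pow(Add(Function('d')(157), a), Rational(1, 2)) = Pow(Add(Add(3, Mul(-1, 157)), -32407), Rational(1, 2)) = Pow(Add(Add(3, -157), -32407), Rational(1, 2)) = Pow(Add(-154, -32407), Rational(1, 2)) = Pow(-32561, Rational(1, 2)) = Mul(I, Pow(32561, Rational(1, 2)))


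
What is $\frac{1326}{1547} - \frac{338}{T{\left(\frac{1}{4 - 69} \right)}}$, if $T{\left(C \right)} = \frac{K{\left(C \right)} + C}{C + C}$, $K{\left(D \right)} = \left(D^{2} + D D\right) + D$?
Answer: $- \frac{76703}{224} \approx -342.42$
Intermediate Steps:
$K{\left(D \right)} = D + 2 D^{2}$ ($K{\left(D \right)} = \left(D^{2} + D^{2}\right) + D = 2 D^{2} + D = D + 2 D^{2}$)
$T{\left(C \right)} = \frac{C + C \left(1 + 2 C\right)}{2 C}$ ($T{\left(C \right)} = \frac{C \left(1 + 2 C\right) + C}{C + C} = \frac{C + C \left(1 + 2 C\right)}{2 C}$)
$\frac{1326}{1547} - \frac{338}{T{\left(\frac{1}{4 - 69} \right)}} = \frac{1326}{1547} - \frac{338}{1 + \frac{1}{4 - 69}} = 1326 \cdot \frac{1}{1547} - \frac{338}{1 + \frac{1}{-65}} = \frac{6}{7} - \frac{338}{1 - \frac{1}{65}} = \frac{6}{7} - \frac{338}{\frac{64}{65}} = \frac{6}{7} - \frac{10985}{32} = - \frac{76703}{224}$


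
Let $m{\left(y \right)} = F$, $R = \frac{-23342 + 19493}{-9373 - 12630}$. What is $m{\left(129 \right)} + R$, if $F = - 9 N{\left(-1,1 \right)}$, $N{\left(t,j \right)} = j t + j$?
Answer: $\frac{3849}{22003} \approx 0.17493$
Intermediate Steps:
$N{\left(t,j \right)} = j + j t$
$R = \frac{3849}{22003}$ ($R = - \frac{3849}{-22003} = \left(-3849\right) \left(- \frac{1}{22003}\right) = \frac{3849}{22003} \approx 0.17493$)
$F = 0$ ($F = - 9 \cdot 1 \left(1 - 1\right) = - 9 \cdot 1 \cdot 0 = \left(-9\right) 0 = 0$)
$m{\left(y \right)} = 0$
$m{\left(129 \right)} + R = 0 + \frac{3849}{22003} = \frac{3849}{22003}$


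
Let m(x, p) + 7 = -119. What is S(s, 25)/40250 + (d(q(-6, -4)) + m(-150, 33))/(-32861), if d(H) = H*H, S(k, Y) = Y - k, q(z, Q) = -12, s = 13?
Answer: -165084/661327625 ≈ -0.00024963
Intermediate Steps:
m(x, p) = -126 (m(x, p) = -7 - 119 = -126)
d(H) = H**2
S(s, 25)/40250 + (d(q(-6, -4)) + m(-150, 33))/(-32861) = (25 - 1*13)/40250 + ((-12)**2 - 126)/(-32861) = (25 - 13)*(1/40250) + (144 - 126)*(-1/32861) = 12*(1/40250) + 18*(-1/32861) = 6/20125 - 18/32861 = -165084/661327625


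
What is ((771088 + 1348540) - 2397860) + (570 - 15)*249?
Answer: -140037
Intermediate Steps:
((771088 + 1348540) - 2397860) + (570 - 15)*249 = (2119628 - 2397860) + 555*249 = -278232 + 138195 = -140037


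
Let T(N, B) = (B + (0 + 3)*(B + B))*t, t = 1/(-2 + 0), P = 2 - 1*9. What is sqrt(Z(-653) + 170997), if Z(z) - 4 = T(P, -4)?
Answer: sqrt(171015) ≈ 413.54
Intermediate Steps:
P = -7 (P = 2 - 9 = -7)
t = -1/2 (t = 1/(-2) = -1/2 ≈ -0.50000)
T(N, B) = -7*B/2 (T(N, B) = (B + (0 + 3)*(B + B))*(-1/2) = (B + 3*(2*B))*(-1/2) = (B + 6*B)*(-1/2) = (7*B)*(-1/2) = -7*B/2)
Z(z) = 18 (Z(z) = 4 - 7/2*(-4) = 4 + 14 = 18)
sqrt(Z(-653) + 170997) = sqrt(18 + 170997) = sqrt(171015)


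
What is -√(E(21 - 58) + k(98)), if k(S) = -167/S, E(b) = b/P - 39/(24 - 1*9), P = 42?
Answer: -I*√57165/105 ≈ -2.2771*I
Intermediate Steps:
E(b) = -13/5 + b/42 (E(b) = b/42 - 39/(24 - 1*9) = b*(1/42) - 39/(24 - 9) = b/42 - 39/15 = b/42 - 39*1/15 = b/42 - 13/5 = -13/5 + b/42)
-√(E(21 - 58) + k(98)) = -√((-13/5 + (21 - 58)/42) - 167/98) = -√((-13/5 + (1/42)*(-37)) - 167*1/98) = -√((-13/5 - 37/42) - 167/98) = -√(-731/210 - 167/98) = -√(-3811/735) = -I*√57165/105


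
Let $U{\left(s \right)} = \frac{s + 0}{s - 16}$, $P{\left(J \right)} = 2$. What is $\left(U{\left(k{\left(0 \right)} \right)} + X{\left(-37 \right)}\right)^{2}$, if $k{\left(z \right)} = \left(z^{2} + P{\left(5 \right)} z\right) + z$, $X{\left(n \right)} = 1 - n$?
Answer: $1444$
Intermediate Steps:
$k{\left(z \right)} = z^{2} + 3 z$ ($k{\left(z \right)} = \left(z^{2} + 2 z\right) + z = z^{2} + 3 z$)
$U{\left(s \right)} = \frac{s}{-16 + s}$
$\left(U{\left(k{\left(0 \right)} \right)} + X{\left(-37 \right)}\right)^{2} = \left(\frac{0 \left(3 + 0\right)}{-16 + 0 \left(3 + 0\right)} + \left(1 - -37\right)\right)^{2} = \left(\frac{0 \cdot 3}{-16 + 0 \cdot 3} + \left(1 + 37\right)\right)^{2} = \left(\frac{0}{-16 + 0} + 38\right)^{2} = \left(\frac{0}{-16} + 38\right)^{2} = \left(0 \left(- \frac{1}{16}\right) + 38\right)^{2} = \left(0 + 38\right)^{2} = 38^{2} = 1444$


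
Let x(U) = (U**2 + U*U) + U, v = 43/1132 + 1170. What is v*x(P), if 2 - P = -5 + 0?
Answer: 139070715/1132 ≈ 1.2285e+5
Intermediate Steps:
v = 1324483/1132 (v = 43*(1/1132) + 1170 = 43/1132 + 1170 = 1324483/1132 ≈ 1170.0)
P = 7 (P = 2 - (-5 + 0) = 2 - 1*(-5) = 2 + 5 = 7)
x(U) = U + 2*U**2 (x(U) = (U**2 + U**2) + U = 2*U**2 + U = U + 2*U**2)
v*x(P) = 1324483*(7*(1 + 2*7))/1132 = 1324483*(7*(1 + 14))/1132 = 1324483*(7*15)/1132 = (1324483/1132)*105 = 139070715/1132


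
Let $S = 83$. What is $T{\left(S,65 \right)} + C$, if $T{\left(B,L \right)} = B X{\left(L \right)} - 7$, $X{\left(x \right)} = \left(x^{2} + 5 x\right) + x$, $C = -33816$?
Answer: $349222$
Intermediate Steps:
$X{\left(x \right)} = x^{2} + 6 x$
$T{\left(B,L \right)} = -7 + B L \left(6 + L\right)$ ($T{\left(B,L \right)} = B L \left(6 + L\right) - 7 = -7 + B L \left(6 + L\right)$)
$T{\left(S,65 \right)} + C = \left(-7 + 83 \cdot 65 \left(6 + 65\right)\right) - 33816 = \left(-7 + 83 \cdot 65 \cdot 71\right) - 33816 = \left(-7 + 383045\right) - 33816 = 383038 - 33816 = 349222$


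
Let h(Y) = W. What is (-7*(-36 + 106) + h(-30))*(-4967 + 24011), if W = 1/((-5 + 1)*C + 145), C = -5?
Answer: -513229452/55 ≈ -9.3314e+6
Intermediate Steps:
W = 1/165 (W = 1/((-5 + 1)*(-5) + 145) = 1/(-4*(-5) + 145) = 1/(20 + 145) = 1/165 ≈ 0.0060606)
h(Y) = 1/165
(-7*(-36 + 106) + h(-30))*(-4967 + 24011) = (-7*(-36 + 106) + 1/165)*(-4967 + 24011) = (-7*70 + 1/165)*19044 = (-490 + 1/165)*19044 = -80849/165*19044 = -513229452/55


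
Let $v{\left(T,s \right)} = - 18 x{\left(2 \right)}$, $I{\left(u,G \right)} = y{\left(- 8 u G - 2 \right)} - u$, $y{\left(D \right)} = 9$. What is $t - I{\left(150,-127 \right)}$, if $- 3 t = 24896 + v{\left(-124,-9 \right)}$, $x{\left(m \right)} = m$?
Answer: $- \frac{24437}{3} \approx -8145.7$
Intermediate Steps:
$I{\left(u,G \right)} = 9 - u$
$v{\left(T,s \right)} = -36$ ($v{\left(T,s \right)} = \left(-18\right) 2 = -36$)
$t = - \frac{24860}{3}$ ($t = - \frac{24896 - 36}{3} = \left(- \frac{1}{3}\right) 24860 = - \frac{24860}{3} \approx -8286.7$)
$t - I{\left(150,-127 \right)} = - \frac{24860}{3} - \left(9 - 150\right) = - \frac{24860}{3} - -141 = - \frac{24860}{3} + 141 = - \frac{24437}{3}$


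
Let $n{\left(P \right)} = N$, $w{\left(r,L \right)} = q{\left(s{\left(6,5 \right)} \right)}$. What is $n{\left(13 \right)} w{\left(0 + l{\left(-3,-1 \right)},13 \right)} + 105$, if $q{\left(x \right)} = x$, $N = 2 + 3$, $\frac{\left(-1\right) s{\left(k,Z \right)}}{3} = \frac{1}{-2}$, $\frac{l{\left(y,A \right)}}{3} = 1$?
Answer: $\frac{225}{2} \approx 112.5$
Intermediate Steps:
$l{\left(y,A \right)} = 3$ ($l{\left(y,A \right)} = 3 \cdot 1 = 3$)
$s{\left(k,Z \right)} = \frac{3}{2}$ ($s{\left(k,Z \right)} = - \frac{3}{-2} = \left(-3\right) \left(- \frac{1}{2}\right) = \frac{3}{2}$)
$N = 5$
$w{\left(r,L \right)} = \frac{3}{2}$
$n{\left(P \right)} = 5$
$n{\left(13 \right)} w{\left(0 + l{\left(-3,-1 \right)},13 \right)} + 105 = 5 \cdot \frac{3}{2} + 105 = \frac{15}{2} + 105 = \frac{225}{2}$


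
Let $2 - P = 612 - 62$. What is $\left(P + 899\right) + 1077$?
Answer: $1428$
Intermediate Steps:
$P = -548$ ($P = 2 - \left(612 - 62\right) = 2 - 550 = -548$)
$\left(P + 899\right) + 1077 = \left(-548 + 899\right) + 1077 = 351 + 1077 = 1428$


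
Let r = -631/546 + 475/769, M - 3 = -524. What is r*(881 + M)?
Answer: -13553340/69979 ≈ -193.68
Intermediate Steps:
M = -521 (M = 3 - 524 = -521)
r = -225889/419874 (r = -631*1/546 + 475*(1/769) = -631/546 + 475/769 = -225889/419874 ≈ -0.53799)
r*(881 + M) = -225889*(881 - 521)/419874 = -225889/419874*360 = -13553340/69979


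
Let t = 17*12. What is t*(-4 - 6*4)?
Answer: -5712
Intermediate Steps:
t = 204
t*(-4 - 6*4) = 204*(-4 - 6*4) = 204*(-4 - 24) = 204*(-28) = -5712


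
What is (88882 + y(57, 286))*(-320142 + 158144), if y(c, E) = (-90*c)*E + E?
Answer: 223235187976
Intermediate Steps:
y(c, E) = E - 90*E*c (y(c, E) = -90*E*c + E = E - 90*E*c)
(88882 + y(57, 286))*(-320142 + 158144) = (88882 + 286*(1 - 90*57))*(-320142 + 158144) = (88882 + 286*(1 - 5130))*(-161998) = (88882 + 286*(-5129))*(-161998) = (88882 - 1466894)*(-161998) = -1378012*(-161998) = 223235187976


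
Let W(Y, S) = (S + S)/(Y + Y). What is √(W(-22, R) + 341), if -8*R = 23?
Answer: 3*√73381/44 ≈ 18.470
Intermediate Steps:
R = -23/8 (R = -⅛*23 = -23/8 ≈ -2.8750)
W(Y, S) = S/Y (W(Y, S) = (2*S)/((2*Y)) = (2*S)*(1/(2*Y)) = S/Y)
√(W(-22, R) + 341) = √(-23/8/(-22) + 341) = √(-23/8*(-1/22) + 341) = √(23/176 + 341) = √(60039/176) = 3*√73381/44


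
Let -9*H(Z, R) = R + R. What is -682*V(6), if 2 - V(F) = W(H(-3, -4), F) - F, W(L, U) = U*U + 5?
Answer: 22506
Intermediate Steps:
H(Z, R) = -2*R/9 (H(Z, R) = -(R + R)/9 = -2*R/9)
W(L, U) = 5 + U² (W(L, U) = U² + 5 = 5 + U²)
V(F) = -3 + F - F² (V(F) = 2 - ((5 + F²) - F) = 2 - (5 + F² - F) = 2 + (-5 + F - F²) = -3 + F - F²)
-682*V(6) = -682*(-3 + 6 - 1*6²) = -682*(-3 + 6 - 1*36) = -682*(-3 + 6 - 36) = -682*(-33) = 22506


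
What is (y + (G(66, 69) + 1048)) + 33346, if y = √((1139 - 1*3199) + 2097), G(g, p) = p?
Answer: 34463 + √37 ≈ 34469.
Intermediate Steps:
y = √37 (y = √((1139 - 3199) + 2097) = √(-2060 + 2097) = √37 ≈ 6.0828)
(y + (G(66, 69) + 1048)) + 33346 = (√37 + (69 + 1048)) + 33346 = (√37 + 1117) + 33346 = (1117 + √37) + 33346 = 34463 + √37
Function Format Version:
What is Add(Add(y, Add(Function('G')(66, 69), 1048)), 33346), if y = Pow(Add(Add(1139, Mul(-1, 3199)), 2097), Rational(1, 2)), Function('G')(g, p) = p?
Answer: Add(34463, Pow(37, Rational(1, 2))) ≈ 34469.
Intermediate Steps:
y = Pow(37, Rational(1, 2)) (y = Pow(Add(Add(1139, -3199), 2097), Rational(1, 2)) = Pow(Add(-2060, 2097), Rational(1, 2)) = Pow(37, Rational(1, 2)) ≈ 6.0828)
Add(Add(y, Add(Function('G')(66, 69), 1048)), 33346) = Add(Add(Pow(37, Rational(1, 2)), Add(69, 1048)), 33346) = Add(Add(Pow(37, Rational(1, 2)), 1117), 33346) = Add(Add(1117, Pow(37, Rational(1, 2))), 33346) = Add(34463, Pow(37, Rational(1, 2)))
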